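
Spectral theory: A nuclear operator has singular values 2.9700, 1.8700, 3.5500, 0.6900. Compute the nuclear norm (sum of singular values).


The nuclear norm is the sum of all singular values.
||T||_1 = 2.9700 + 1.8700 + 3.5500 + 0.6900
= 9.0800

9.0800


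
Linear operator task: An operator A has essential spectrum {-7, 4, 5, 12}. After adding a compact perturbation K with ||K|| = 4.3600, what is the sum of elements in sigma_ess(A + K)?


By Weyl's theorem, the essential spectrum is invariant under compact perturbations.
sigma_ess(A + K) = sigma_ess(A) = {-7, 4, 5, 12}
Sum = -7 + 4 + 5 + 12 = 14

14


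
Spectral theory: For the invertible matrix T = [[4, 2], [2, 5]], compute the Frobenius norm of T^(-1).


det(T) = 4*5 - 2*2 = 16
T^(-1) = (1/16) * [[5, -2], [-2, 4]] = [[0.3125, -0.1250], [-0.1250, 0.2500]]
||T^(-1)||_F^2 = 0.3125^2 + (-0.1250)^2 + (-0.1250)^2 + 0.2500^2 = 0.1914
||T^(-1)||_F = sqrt(0.1914) = 0.4375

0.4375


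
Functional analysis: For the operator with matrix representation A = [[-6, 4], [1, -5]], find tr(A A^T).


trace(A * A^T) = sum of squares of all entries
= (-6)^2 + 4^2 + 1^2 + (-5)^2
= 36 + 16 + 1 + 25
= 78

78


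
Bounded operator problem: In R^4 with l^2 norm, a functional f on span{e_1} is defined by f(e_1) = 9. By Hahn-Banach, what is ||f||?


The norm of f is given by ||f|| = sup_{||x||=1} |f(x)|.
On span{e_1}, ||e_1|| = 1, so ||f|| = |f(e_1)| / ||e_1||
= |9| / 1 = 9.0000

9.0000


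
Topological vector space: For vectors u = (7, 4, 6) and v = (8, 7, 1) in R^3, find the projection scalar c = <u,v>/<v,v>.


Computing <u,v> = 7*8 + 4*7 + 6*1 = 90
Computing <v,v> = 8^2 + 7^2 + 1^2 = 114
Projection coefficient = 90/114 = 0.7895

0.7895


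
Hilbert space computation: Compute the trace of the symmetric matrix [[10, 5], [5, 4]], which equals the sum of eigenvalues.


For a self-adjoint (symmetric) matrix, the eigenvalues are real.
The sum of eigenvalues equals the trace of the matrix.
trace = 10 + 4 = 14

14


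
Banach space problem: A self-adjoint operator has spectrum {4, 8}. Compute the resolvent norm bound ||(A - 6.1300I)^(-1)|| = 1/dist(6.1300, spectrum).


dist(6.1300, {4, 8}) = min(|6.1300 - 4|, |6.1300 - 8|)
= min(2.1300, 1.8700) = 1.8700
Resolvent bound = 1/1.8700 = 0.5348

0.5348


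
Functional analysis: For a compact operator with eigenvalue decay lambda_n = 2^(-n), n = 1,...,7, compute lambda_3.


The eigenvalue formula gives lambda_3 = 1/2^3
= 1/8
= 0.1250

0.1250


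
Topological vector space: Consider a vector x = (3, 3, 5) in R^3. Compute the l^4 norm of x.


The l^4 norm = (sum |x_i|^4)^(1/4)
Sum of 4th powers = 81 + 81 + 625 = 787
||x||_4 = (787)^(1/4) = 5.2966

5.2966


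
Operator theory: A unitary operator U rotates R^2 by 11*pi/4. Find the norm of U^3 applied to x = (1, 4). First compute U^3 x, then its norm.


U is a rotation by theta = 11*pi/4
U^3 = rotation by 3*theta = 33*pi/4 = 1*pi/4 (mod 2*pi)
cos(1*pi/4) = 0.7071, sin(1*pi/4) = 0.7071
U^3 x = (0.7071 * 1 - 0.7071 * 4, 0.7071 * 1 + 0.7071 * 4)
= (-2.1213, 3.5355)
||U^3 x|| = sqrt((-2.1213)^2 + 3.5355^2) = sqrt(17.0000) = 4.1231

4.1231


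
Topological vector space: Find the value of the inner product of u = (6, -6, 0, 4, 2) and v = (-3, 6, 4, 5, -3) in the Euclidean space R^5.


Computing the standard inner product <u, v> = sum u_i * v_i
= 6*-3 + -6*6 + 0*4 + 4*5 + 2*-3
= -18 + -36 + 0 + 20 + -6
= -40

-40


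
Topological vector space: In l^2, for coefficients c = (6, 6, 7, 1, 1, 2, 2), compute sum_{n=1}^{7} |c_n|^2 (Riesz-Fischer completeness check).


sum |c_n|^2 = 6^2 + 6^2 + 7^2 + 1^2 + 1^2 + 2^2 + 2^2
= 36 + 36 + 49 + 1 + 1 + 4 + 4
= 131

131


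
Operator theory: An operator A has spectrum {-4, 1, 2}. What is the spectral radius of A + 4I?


Spectrum of A + 4I = {0, 5, 6}
Spectral radius = max |lambda| over the shifted spectrum
= max(0, 5, 6) = 6

6


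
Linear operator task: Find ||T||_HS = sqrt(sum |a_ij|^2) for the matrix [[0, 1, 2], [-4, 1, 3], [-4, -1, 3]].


The Hilbert-Schmidt norm is sqrt(sum of squares of all entries).
Sum of squares = 0^2 + 1^2 + 2^2 + (-4)^2 + 1^2 + 3^2 + (-4)^2 + (-1)^2 + 3^2
= 0 + 1 + 4 + 16 + 1 + 9 + 16 + 1 + 9 = 57
||T||_HS = sqrt(57) = 7.5498

7.5498


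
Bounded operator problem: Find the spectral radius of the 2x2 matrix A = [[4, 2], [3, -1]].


For a 2x2 matrix, eigenvalues satisfy lambda^2 - (trace)*lambda + det = 0
trace = 4 + -1 = 3
det = 4*-1 - 2*3 = -10
discriminant = 3^2 - 4*(-10) = 49
spectral radius = max |eigenvalue| = 5.0000

5.0000


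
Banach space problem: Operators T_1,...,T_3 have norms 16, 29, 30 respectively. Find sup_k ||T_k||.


By the Uniform Boundedness Principle, the supremum of norms is finite.
sup_k ||T_k|| = max(16, 29, 30) = 30

30


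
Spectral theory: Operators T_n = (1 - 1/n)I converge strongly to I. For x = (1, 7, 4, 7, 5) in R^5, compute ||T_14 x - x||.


T_14 x - x = (1 - 1/14)x - x = -x/14
||x|| = sqrt(140) = 11.8322
||T_14 x - x|| = ||x||/14 = 11.8322/14 = 0.8452

0.8452


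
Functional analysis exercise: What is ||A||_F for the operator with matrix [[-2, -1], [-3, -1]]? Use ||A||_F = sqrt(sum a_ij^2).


||A||_F^2 = sum a_ij^2
= (-2)^2 + (-1)^2 + (-3)^2 + (-1)^2
= 4 + 1 + 9 + 1 = 15
||A||_F = sqrt(15) = 3.8730

3.8730


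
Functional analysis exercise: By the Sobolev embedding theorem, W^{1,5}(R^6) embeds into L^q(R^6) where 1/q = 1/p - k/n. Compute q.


Using the Sobolev embedding formula: 1/q = 1/p - k/n
1/q = 1/5 - 1/6 = 1/30
q = 1/(1/30) = 30

30.0000


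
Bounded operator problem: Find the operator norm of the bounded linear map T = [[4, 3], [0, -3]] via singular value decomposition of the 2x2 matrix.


A^T A = [[16, 12], [12, 18]]
trace(A^T A) = 34, det(A^T A) = 144
discriminant = 34^2 - 4*144 = 580
Largest eigenvalue of A^T A = (trace + sqrt(disc))/2 = 29.0416
||T|| = sqrt(29.0416) = 5.3890

5.3890


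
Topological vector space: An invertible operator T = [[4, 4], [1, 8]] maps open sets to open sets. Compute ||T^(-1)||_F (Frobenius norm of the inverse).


det(T) = 4*8 - 4*1 = 28
T^(-1) = (1/28) * [[8, -4], [-1, 4]] = [[0.2857, -0.1429], [-0.0357, 0.1429]]
||T^(-1)||_F^2 = 0.2857^2 + (-0.1429)^2 + (-0.0357)^2 + 0.1429^2 = 0.1237
||T^(-1)||_F = sqrt(0.1237) = 0.3517

0.3517


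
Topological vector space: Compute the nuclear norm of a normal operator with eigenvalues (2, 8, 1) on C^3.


For a normal operator, singular values equal |eigenvalues|.
Trace norm = sum |lambda_i| = 2 + 8 + 1
= 11

11


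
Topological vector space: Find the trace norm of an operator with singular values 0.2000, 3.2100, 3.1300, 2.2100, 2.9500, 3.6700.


The nuclear norm is the sum of all singular values.
||T||_1 = 0.2000 + 3.2100 + 3.1300 + 2.2100 + 2.9500 + 3.6700
= 15.3700

15.3700


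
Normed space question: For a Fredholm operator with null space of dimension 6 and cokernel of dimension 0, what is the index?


The Fredholm index is defined as ind(T) = dim(ker T) - dim(coker T)
= 6 - 0
= 6

6


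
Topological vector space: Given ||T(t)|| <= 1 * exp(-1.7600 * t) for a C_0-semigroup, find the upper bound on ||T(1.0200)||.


||T(1.0200)|| <= 1 * exp(-1.7600 * 1.0200)
= 1 * exp(-1.7952)
= 1 * 0.1661
= 0.1661

0.1661


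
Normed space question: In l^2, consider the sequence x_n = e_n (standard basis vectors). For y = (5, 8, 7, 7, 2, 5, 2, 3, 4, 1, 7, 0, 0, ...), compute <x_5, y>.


x_5 = e_5 is the standard basis vector with 1 in position 5.
<x_5, y> = y_5 = 2
As n -> infinity, <x_n, y> -> 0, confirming weak convergence of (x_n) to 0.

2


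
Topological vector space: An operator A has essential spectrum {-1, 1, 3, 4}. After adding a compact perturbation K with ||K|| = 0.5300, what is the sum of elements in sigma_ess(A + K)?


By Weyl's theorem, the essential spectrum is invariant under compact perturbations.
sigma_ess(A + K) = sigma_ess(A) = {-1, 1, 3, 4}
Sum = -1 + 1 + 3 + 4 = 7

7


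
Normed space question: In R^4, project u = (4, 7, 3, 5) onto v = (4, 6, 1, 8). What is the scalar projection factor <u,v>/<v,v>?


Computing <u,v> = 4*4 + 7*6 + 3*1 + 5*8 = 101
Computing <v,v> = 4^2 + 6^2 + 1^2 + 8^2 = 117
Projection coefficient = 101/117 = 0.8632

0.8632


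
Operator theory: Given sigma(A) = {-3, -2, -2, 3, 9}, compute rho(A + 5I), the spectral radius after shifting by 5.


Spectrum of A + 5I = {2, 3, 3, 8, 14}
Spectral radius = max |lambda| over the shifted spectrum
= max(2, 3, 3, 8, 14) = 14

14


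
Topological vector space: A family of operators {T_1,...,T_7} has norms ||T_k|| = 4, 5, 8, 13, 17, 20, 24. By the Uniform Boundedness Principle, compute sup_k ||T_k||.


By the Uniform Boundedness Principle, the supremum of norms is finite.
sup_k ||T_k|| = max(4, 5, 8, 13, 17, 20, 24) = 24

24


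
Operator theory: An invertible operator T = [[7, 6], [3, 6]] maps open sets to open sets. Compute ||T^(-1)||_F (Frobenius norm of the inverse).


det(T) = 7*6 - 6*3 = 24
T^(-1) = (1/24) * [[6, -6], [-3, 7]] = [[0.2500, -0.2500], [-0.1250, 0.2917]]
||T^(-1)||_F^2 = 0.2500^2 + (-0.2500)^2 + (-0.1250)^2 + 0.2917^2 = 0.2257
||T^(-1)||_F = sqrt(0.2257) = 0.4751

0.4751


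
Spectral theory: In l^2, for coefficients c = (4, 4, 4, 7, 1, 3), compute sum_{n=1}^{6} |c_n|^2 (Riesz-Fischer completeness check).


sum |c_n|^2 = 4^2 + 4^2 + 4^2 + 7^2 + 1^2 + 3^2
= 16 + 16 + 16 + 49 + 1 + 9
= 107

107


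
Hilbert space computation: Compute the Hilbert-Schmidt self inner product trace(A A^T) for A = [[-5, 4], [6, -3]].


trace(A * A^T) = sum of squares of all entries
= (-5)^2 + 4^2 + 6^2 + (-3)^2
= 25 + 16 + 36 + 9
= 86

86


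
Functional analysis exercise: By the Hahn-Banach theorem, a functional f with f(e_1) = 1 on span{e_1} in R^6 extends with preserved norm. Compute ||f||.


The norm of f is given by ||f|| = sup_{||x||=1} |f(x)|.
On span{e_1}, ||e_1|| = 1, so ||f|| = |f(e_1)| / ||e_1||
= |1| / 1 = 1.0000

1.0000


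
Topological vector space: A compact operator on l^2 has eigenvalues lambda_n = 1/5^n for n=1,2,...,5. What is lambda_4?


The eigenvalue formula gives lambda_4 = 1/5^4
= 1/625
= 0.0016

0.0016


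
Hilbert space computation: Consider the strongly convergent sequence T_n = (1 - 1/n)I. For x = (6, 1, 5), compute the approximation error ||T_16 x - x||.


T_16 x - x = (1 - 1/16)x - x = -x/16
||x|| = sqrt(62) = 7.8740
||T_16 x - x|| = ||x||/16 = 7.8740/16 = 0.4921

0.4921


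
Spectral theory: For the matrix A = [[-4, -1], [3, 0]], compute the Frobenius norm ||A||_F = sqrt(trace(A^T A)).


||A||_F^2 = sum a_ij^2
= (-4)^2 + (-1)^2 + 3^2 + 0^2
= 16 + 1 + 9 + 0 = 26
||A||_F = sqrt(26) = 5.0990

5.0990


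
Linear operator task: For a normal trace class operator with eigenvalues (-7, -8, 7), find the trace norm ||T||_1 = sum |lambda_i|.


For a normal operator, singular values equal |eigenvalues|.
Trace norm = sum |lambda_i| = 7 + 8 + 7
= 22

22


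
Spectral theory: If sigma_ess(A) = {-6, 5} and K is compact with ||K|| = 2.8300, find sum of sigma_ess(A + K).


By Weyl's theorem, the essential spectrum is invariant under compact perturbations.
sigma_ess(A + K) = sigma_ess(A) = {-6, 5}
Sum = -6 + 5 = -1

-1


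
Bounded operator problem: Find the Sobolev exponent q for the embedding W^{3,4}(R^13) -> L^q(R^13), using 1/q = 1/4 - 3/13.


Using the Sobolev embedding formula: 1/q = 1/p - k/n
1/q = 1/4 - 3/13 = 1/52
q = 1/(1/52) = 52

52.0000


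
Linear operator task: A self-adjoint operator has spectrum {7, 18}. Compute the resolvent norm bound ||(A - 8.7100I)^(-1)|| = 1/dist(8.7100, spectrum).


dist(8.7100, {7, 18}) = min(|8.7100 - 7|, |8.7100 - 18|)
= min(1.7100, 9.2900) = 1.7100
Resolvent bound = 1/1.7100 = 0.5848

0.5848


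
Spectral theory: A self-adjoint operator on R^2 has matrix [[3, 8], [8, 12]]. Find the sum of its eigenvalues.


For a self-adjoint (symmetric) matrix, the eigenvalues are real.
The sum of eigenvalues equals the trace of the matrix.
trace = 3 + 12 = 15

15


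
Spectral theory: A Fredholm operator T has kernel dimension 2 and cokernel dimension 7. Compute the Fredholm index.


The Fredholm index is defined as ind(T) = dim(ker T) - dim(coker T)
= 2 - 7
= -5

-5


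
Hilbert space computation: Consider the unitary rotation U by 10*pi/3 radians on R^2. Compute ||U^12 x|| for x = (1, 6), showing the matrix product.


U is a rotation by theta = 10*pi/3
U^12 = rotation by 12*theta = 120*pi/3 = 0*pi/3 (mod 2*pi)
cos(0*pi/3) = 1.0000, sin(0*pi/3) = 0.0000
U^12 x = (1.0000 * 1 - 0.0000 * 6, 0.0000 * 1 + 1.0000 * 6)
= (1.0000, 6.0000)
||U^12 x|| = sqrt(1.0000^2 + 6.0000^2) = sqrt(37.0000) = 6.0828

6.0828


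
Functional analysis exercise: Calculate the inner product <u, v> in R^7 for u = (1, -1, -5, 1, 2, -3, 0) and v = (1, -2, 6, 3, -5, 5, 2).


Computing the standard inner product <u, v> = sum u_i * v_i
= 1*1 + -1*-2 + -5*6 + 1*3 + 2*-5 + -3*5 + 0*2
= 1 + 2 + -30 + 3 + -10 + -15 + 0
= -49

-49


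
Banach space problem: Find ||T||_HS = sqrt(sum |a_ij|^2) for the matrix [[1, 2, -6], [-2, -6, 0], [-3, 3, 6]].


The Hilbert-Schmidt norm is sqrt(sum of squares of all entries).
Sum of squares = 1^2 + 2^2 + (-6)^2 + (-2)^2 + (-6)^2 + 0^2 + (-3)^2 + 3^2 + 6^2
= 1 + 4 + 36 + 4 + 36 + 0 + 9 + 9 + 36 = 135
||T||_HS = sqrt(135) = 11.6190

11.6190


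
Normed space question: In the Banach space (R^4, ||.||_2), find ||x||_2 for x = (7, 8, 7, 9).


The l^2 norm = (sum |x_i|^2)^(1/2)
Sum of 2th powers = 49 + 64 + 49 + 81 = 243
||x||_2 = (243)^(1/2) = 15.5885

15.5885


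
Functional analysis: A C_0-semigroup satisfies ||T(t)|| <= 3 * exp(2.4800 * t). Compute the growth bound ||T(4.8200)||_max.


||T(4.8200)|| <= 3 * exp(2.4800 * 4.8200)
= 3 * exp(11.9536)
= 3 * 155375.4927
= 466126.4782

466126.4782


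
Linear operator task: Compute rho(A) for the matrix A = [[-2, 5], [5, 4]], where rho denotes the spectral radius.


For a 2x2 matrix, eigenvalues satisfy lambda^2 - (trace)*lambda + det = 0
trace = -2 + 4 = 2
det = -2*4 - 5*5 = -33
discriminant = 2^2 - 4*(-33) = 136
spectral radius = max |eigenvalue| = 6.8310

6.8310


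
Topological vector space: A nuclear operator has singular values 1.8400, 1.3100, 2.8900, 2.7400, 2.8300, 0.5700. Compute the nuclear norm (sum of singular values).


The nuclear norm is the sum of all singular values.
||T||_1 = 1.8400 + 1.3100 + 2.8900 + 2.7400 + 2.8300 + 0.5700
= 12.1800

12.1800


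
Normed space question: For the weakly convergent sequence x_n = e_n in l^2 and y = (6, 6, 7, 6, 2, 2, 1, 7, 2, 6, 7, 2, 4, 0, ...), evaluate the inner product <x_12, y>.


x_12 = e_12 is the standard basis vector with 1 in position 12.
<x_12, y> = y_12 = 2
As n -> infinity, <x_n, y> -> 0, confirming weak convergence of (x_n) to 0.

2


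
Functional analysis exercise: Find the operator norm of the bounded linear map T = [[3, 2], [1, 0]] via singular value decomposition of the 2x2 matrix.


A^T A = [[10, 6], [6, 4]]
trace(A^T A) = 14, det(A^T A) = 4
discriminant = 14^2 - 4*4 = 180
Largest eigenvalue of A^T A = (trace + sqrt(disc))/2 = 13.7082
||T|| = sqrt(13.7082) = 3.7025

3.7025


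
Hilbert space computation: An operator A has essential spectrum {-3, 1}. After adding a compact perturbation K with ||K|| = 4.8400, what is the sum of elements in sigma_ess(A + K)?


By Weyl's theorem, the essential spectrum is invariant under compact perturbations.
sigma_ess(A + K) = sigma_ess(A) = {-3, 1}
Sum = -3 + 1 = -2

-2


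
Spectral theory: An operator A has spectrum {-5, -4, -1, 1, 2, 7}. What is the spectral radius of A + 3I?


Spectrum of A + 3I = {-2, -1, 2, 4, 5, 10}
Spectral radius = max |lambda| over the shifted spectrum
= max(2, 1, 2, 4, 5, 10) = 10

10


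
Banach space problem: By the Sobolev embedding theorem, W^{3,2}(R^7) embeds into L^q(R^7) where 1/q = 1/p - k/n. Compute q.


Using the Sobolev embedding formula: 1/q = 1/p - k/n
1/q = 1/2 - 3/7 = 1/14
q = 1/(1/14) = 14

14.0000


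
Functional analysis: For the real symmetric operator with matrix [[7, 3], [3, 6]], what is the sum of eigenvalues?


For a self-adjoint (symmetric) matrix, the eigenvalues are real.
The sum of eigenvalues equals the trace of the matrix.
trace = 7 + 6 = 13

13


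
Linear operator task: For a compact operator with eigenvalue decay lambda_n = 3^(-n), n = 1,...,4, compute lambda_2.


The eigenvalue formula gives lambda_2 = 1/3^2
= 1/9
= 0.1111

0.1111


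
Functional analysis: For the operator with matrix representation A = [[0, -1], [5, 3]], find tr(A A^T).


trace(A * A^T) = sum of squares of all entries
= 0^2 + (-1)^2 + 5^2 + 3^2
= 0 + 1 + 25 + 9
= 35

35


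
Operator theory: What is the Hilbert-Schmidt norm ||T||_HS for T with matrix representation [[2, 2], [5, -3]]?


The Hilbert-Schmidt norm is sqrt(sum of squares of all entries).
Sum of squares = 2^2 + 2^2 + 5^2 + (-3)^2
= 4 + 4 + 25 + 9 = 42
||T||_HS = sqrt(42) = 6.4807

6.4807


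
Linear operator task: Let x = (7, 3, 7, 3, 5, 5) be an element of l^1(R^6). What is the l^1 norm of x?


The l^1 norm equals the sum of absolute values of all components.
||x||_1 = 7 + 3 + 7 + 3 + 5 + 5
= 30

30.0000


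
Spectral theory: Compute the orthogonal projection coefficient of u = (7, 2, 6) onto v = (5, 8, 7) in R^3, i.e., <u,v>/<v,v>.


Computing <u,v> = 7*5 + 2*8 + 6*7 = 93
Computing <v,v> = 5^2 + 8^2 + 7^2 = 138
Projection coefficient = 93/138 = 0.6739

0.6739


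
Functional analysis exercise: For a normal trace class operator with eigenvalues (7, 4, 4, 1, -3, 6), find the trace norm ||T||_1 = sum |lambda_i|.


For a normal operator, singular values equal |eigenvalues|.
Trace norm = sum |lambda_i| = 7 + 4 + 4 + 1 + 3 + 6
= 25

25


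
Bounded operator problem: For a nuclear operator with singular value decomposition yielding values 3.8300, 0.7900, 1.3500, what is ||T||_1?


The nuclear norm is the sum of all singular values.
||T||_1 = 3.8300 + 0.7900 + 1.3500
= 5.9700

5.9700


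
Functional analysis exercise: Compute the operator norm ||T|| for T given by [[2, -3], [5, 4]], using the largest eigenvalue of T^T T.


A^T A = [[29, 14], [14, 25]]
trace(A^T A) = 54, det(A^T A) = 529
discriminant = 54^2 - 4*529 = 800
Largest eigenvalue of A^T A = (trace + sqrt(disc))/2 = 41.1421
||T|| = sqrt(41.1421) = 6.4142

6.4142


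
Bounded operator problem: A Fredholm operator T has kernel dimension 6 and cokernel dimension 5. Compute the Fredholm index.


The Fredholm index is defined as ind(T) = dim(ker T) - dim(coker T)
= 6 - 5
= 1

1


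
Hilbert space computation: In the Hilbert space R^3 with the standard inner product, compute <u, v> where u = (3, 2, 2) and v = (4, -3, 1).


Computing the standard inner product <u, v> = sum u_i * v_i
= 3*4 + 2*-3 + 2*1
= 12 + -6 + 2
= 8

8


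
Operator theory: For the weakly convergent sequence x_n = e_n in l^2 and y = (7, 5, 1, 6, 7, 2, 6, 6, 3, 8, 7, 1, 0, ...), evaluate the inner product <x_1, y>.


x_1 = e_1 is the standard basis vector with 1 in position 1.
<x_1, y> = y_1 = 7
As n -> infinity, <x_n, y> -> 0, confirming weak convergence of (x_n) to 0.

7


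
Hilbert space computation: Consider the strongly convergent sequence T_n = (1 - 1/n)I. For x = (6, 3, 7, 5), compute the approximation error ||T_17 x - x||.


T_17 x - x = (1 - 1/17)x - x = -x/17
||x|| = sqrt(119) = 10.9087
||T_17 x - x|| = ||x||/17 = 10.9087/17 = 0.6417

0.6417


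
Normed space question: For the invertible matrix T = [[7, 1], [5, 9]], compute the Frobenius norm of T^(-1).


det(T) = 7*9 - 1*5 = 58
T^(-1) = (1/58) * [[9, -1], [-5, 7]] = [[0.1552, -0.0172], [-0.0862, 0.1207]]
||T^(-1)||_F^2 = 0.1552^2 + (-0.0172)^2 + (-0.0862)^2 + 0.1207^2 = 0.0464
||T^(-1)||_F = sqrt(0.0464) = 0.2153

0.2153


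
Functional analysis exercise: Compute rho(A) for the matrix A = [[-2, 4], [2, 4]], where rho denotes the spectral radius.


For a 2x2 matrix, eigenvalues satisfy lambda^2 - (trace)*lambda + det = 0
trace = -2 + 4 = 2
det = -2*4 - 4*2 = -16
discriminant = 2^2 - 4*(-16) = 68
spectral radius = max |eigenvalue| = 5.1231

5.1231


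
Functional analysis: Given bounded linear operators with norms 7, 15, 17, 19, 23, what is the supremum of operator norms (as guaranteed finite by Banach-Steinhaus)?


By the Uniform Boundedness Principle, the supremum of norms is finite.
sup_k ||T_k|| = max(7, 15, 17, 19, 23) = 23

23


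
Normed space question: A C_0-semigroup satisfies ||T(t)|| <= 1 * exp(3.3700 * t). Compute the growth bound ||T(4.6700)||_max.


||T(4.6700)|| <= 1 * exp(3.3700 * 4.6700)
= 1 * exp(15.7379)
= 1 * 6.8373e+06
= 6.8373e+06

6.8373e+06


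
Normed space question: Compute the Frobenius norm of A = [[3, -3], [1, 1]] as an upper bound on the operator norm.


||A||_F^2 = sum a_ij^2
= 3^2 + (-3)^2 + 1^2 + 1^2
= 9 + 9 + 1 + 1 = 20
||A||_F = sqrt(20) = 4.4721

4.4721


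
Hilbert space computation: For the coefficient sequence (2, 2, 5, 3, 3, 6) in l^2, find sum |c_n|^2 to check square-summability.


sum |c_n|^2 = 2^2 + 2^2 + 5^2 + 3^2 + 3^2 + 6^2
= 4 + 4 + 25 + 9 + 9 + 36
= 87

87


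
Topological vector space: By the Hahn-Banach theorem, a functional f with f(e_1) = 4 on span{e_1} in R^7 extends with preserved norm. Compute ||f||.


The norm of f is given by ||f|| = sup_{||x||=1} |f(x)|.
On span{e_1}, ||e_1|| = 1, so ||f|| = |f(e_1)| / ||e_1||
= |4| / 1 = 4.0000

4.0000


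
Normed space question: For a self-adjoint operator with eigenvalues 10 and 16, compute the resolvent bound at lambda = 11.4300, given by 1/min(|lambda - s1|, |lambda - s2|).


dist(11.4300, {10, 16}) = min(|11.4300 - 10|, |11.4300 - 16|)
= min(1.4300, 4.5700) = 1.4300
Resolvent bound = 1/1.4300 = 0.6993

0.6993


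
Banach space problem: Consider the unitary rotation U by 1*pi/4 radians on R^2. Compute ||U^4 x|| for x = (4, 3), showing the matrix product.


U is a rotation by theta = 1*pi/4
U^4 = rotation by 4*theta = 4*pi/4
cos(4*pi/4) = -1.0000, sin(4*pi/4) = 0.0000
U^4 x = (-1.0000 * 4 - 0.0000 * 3, 0.0000 * 4 + -1.0000 * 3)
= (-4.0000, -3.0000)
||U^4 x|| = sqrt((-4.0000)^2 + (-3.0000)^2) = sqrt(25.0000) = 5.0000

5.0000


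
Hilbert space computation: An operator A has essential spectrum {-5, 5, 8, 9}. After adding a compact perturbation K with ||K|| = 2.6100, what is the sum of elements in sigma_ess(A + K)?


By Weyl's theorem, the essential spectrum is invariant under compact perturbations.
sigma_ess(A + K) = sigma_ess(A) = {-5, 5, 8, 9}
Sum = -5 + 5 + 8 + 9 = 17

17


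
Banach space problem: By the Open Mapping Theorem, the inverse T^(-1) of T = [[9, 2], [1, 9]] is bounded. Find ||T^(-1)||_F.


det(T) = 9*9 - 2*1 = 79
T^(-1) = (1/79) * [[9, -2], [-1, 9]] = [[0.1139, -0.0253], [-0.0127, 0.1139]]
||T^(-1)||_F^2 = 0.1139^2 + (-0.0253)^2 + (-0.0127)^2 + 0.1139^2 = 0.0268
||T^(-1)||_F = sqrt(0.0268) = 0.1636

0.1636


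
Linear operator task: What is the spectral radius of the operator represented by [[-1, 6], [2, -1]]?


For a 2x2 matrix, eigenvalues satisfy lambda^2 - (trace)*lambda + det = 0
trace = -1 + -1 = -2
det = -1*-1 - 6*2 = -11
discriminant = (-2)^2 - 4*(-11) = 48
spectral radius = max |eigenvalue| = 4.4641

4.4641


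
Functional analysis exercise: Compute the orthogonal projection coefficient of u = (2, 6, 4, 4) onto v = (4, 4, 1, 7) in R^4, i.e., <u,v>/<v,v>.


Computing <u,v> = 2*4 + 6*4 + 4*1 + 4*7 = 64
Computing <v,v> = 4^2 + 4^2 + 1^2 + 7^2 = 82
Projection coefficient = 64/82 = 0.7805

0.7805


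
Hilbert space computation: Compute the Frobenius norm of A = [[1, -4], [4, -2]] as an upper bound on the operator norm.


||A||_F^2 = sum a_ij^2
= 1^2 + (-4)^2 + 4^2 + (-2)^2
= 1 + 16 + 16 + 4 = 37
||A||_F = sqrt(37) = 6.0828

6.0828


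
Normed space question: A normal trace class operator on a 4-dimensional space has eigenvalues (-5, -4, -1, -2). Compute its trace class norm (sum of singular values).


For a normal operator, singular values equal |eigenvalues|.
Trace norm = sum |lambda_i| = 5 + 4 + 1 + 2
= 12

12


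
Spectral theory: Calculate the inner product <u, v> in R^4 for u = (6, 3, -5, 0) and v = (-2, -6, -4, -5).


Computing the standard inner product <u, v> = sum u_i * v_i
= 6*-2 + 3*-6 + -5*-4 + 0*-5
= -12 + -18 + 20 + 0
= -10

-10


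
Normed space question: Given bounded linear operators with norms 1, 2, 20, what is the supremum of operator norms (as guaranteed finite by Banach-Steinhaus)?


By the Uniform Boundedness Principle, the supremum of norms is finite.
sup_k ||T_k|| = max(1, 2, 20) = 20

20


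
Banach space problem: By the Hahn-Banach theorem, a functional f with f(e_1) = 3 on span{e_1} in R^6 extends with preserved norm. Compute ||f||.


The norm of f is given by ||f|| = sup_{||x||=1} |f(x)|.
On span{e_1}, ||e_1|| = 1, so ||f|| = |f(e_1)| / ||e_1||
= |3| / 1 = 3.0000

3.0000


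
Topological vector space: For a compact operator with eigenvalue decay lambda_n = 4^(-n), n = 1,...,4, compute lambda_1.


The eigenvalue formula gives lambda_1 = 1/4^1
= 1/4
= 0.2500

0.2500


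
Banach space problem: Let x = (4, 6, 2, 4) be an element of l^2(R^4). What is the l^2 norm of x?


The l^2 norm = (sum |x_i|^2)^(1/2)
Sum of 2th powers = 16 + 36 + 4 + 16 = 72
||x||_2 = (72)^(1/2) = 8.4853

8.4853


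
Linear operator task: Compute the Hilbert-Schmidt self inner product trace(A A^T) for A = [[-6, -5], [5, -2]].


trace(A * A^T) = sum of squares of all entries
= (-6)^2 + (-5)^2 + 5^2 + (-2)^2
= 36 + 25 + 25 + 4
= 90

90


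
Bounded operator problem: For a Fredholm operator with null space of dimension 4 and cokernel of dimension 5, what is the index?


The Fredholm index is defined as ind(T) = dim(ker T) - dim(coker T)
= 4 - 5
= -1

-1


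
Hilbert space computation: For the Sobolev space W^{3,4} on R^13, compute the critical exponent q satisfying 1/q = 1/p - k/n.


Using the Sobolev embedding formula: 1/q = 1/p - k/n
1/q = 1/4 - 3/13 = 1/52
q = 1/(1/52) = 52

52.0000


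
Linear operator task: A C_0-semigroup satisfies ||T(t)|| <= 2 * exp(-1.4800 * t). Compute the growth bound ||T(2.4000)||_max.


||T(2.4000)|| <= 2 * exp(-1.4800 * 2.4000)
= 2 * exp(-3.5520)
= 2 * 0.0287
= 0.0573

0.0573


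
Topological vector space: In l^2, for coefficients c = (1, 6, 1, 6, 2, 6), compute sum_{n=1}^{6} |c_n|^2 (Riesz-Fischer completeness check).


sum |c_n|^2 = 1^2 + 6^2 + 1^2 + 6^2 + 2^2 + 6^2
= 1 + 36 + 1 + 36 + 4 + 36
= 114

114


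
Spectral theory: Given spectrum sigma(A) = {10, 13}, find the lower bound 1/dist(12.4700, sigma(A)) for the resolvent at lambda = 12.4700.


dist(12.4700, {10, 13}) = min(|12.4700 - 10|, |12.4700 - 13|)
= min(2.4700, 0.5300) = 0.5300
Resolvent bound = 1/0.5300 = 1.8868

1.8868


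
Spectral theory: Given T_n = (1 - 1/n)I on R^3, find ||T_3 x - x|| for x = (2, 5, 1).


T_3 x - x = (1 - 1/3)x - x = -x/3
||x|| = sqrt(30) = 5.4772
||T_3 x - x|| = ||x||/3 = 5.4772/3 = 1.8257

1.8257


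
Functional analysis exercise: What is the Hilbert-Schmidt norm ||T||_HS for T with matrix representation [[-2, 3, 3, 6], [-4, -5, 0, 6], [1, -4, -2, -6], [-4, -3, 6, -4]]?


The Hilbert-Schmidt norm is sqrt(sum of squares of all entries).
Sum of squares = (-2)^2 + 3^2 + 3^2 + 6^2 + (-4)^2 + (-5)^2 + 0^2 + 6^2 + 1^2 + (-4)^2 + (-2)^2 + (-6)^2 + (-4)^2 + (-3)^2 + 6^2 + (-4)^2
= 4 + 9 + 9 + 36 + 16 + 25 + 0 + 36 + 1 + 16 + 4 + 36 + 16 + 9 + 36 + 16 = 269
||T||_HS = sqrt(269) = 16.4012

16.4012


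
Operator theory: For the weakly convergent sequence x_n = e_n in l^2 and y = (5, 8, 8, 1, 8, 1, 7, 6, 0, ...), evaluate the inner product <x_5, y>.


x_5 = e_5 is the standard basis vector with 1 in position 5.
<x_5, y> = y_5 = 8
As n -> infinity, <x_n, y> -> 0, confirming weak convergence of (x_n) to 0.

8


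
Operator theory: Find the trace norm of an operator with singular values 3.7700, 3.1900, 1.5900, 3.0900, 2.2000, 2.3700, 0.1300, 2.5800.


The nuclear norm is the sum of all singular values.
||T||_1 = 3.7700 + 3.1900 + 1.5900 + 3.0900 + 2.2000 + 2.3700 + 0.1300 + 2.5800
= 18.9200

18.9200


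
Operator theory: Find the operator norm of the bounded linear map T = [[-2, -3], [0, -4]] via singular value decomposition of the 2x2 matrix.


A^T A = [[4, 6], [6, 25]]
trace(A^T A) = 29, det(A^T A) = 64
discriminant = 29^2 - 4*64 = 585
Largest eigenvalue of A^T A = (trace + sqrt(disc))/2 = 26.5934
||T|| = sqrt(26.5934) = 5.1569

5.1569


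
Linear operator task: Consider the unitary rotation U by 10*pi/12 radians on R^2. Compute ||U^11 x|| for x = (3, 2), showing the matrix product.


U is a rotation by theta = 10*pi/12
U^11 = rotation by 11*theta = 110*pi/12 = 14*pi/12 (mod 2*pi)
cos(14*pi/12) = -0.8660, sin(14*pi/12) = -0.5000
U^11 x = (-0.8660 * 3 - -0.5000 * 2, -0.5000 * 3 + -0.8660 * 2)
= (-1.5981, -3.2321)
||U^11 x|| = sqrt((-1.5981)^2 + (-3.2321)^2) = sqrt(13.0000) = 3.6056

3.6056


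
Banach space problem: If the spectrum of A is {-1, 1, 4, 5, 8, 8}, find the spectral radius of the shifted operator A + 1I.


Spectrum of A + 1I = {0, 2, 5, 6, 9, 9}
Spectral radius = max |lambda| over the shifted spectrum
= max(0, 2, 5, 6, 9, 9) = 9

9


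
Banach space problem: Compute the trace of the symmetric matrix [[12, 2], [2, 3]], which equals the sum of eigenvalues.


For a self-adjoint (symmetric) matrix, the eigenvalues are real.
The sum of eigenvalues equals the trace of the matrix.
trace = 12 + 3 = 15

15


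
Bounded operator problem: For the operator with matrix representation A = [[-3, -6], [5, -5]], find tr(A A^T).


trace(A * A^T) = sum of squares of all entries
= (-3)^2 + (-6)^2 + 5^2 + (-5)^2
= 9 + 36 + 25 + 25
= 95

95


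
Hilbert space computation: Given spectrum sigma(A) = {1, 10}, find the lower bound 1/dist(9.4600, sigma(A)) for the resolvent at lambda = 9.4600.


dist(9.4600, {1, 10}) = min(|9.4600 - 1|, |9.4600 - 10|)
= min(8.4600, 0.5400) = 0.5400
Resolvent bound = 1/0.5400 = 1.8519

1.8519


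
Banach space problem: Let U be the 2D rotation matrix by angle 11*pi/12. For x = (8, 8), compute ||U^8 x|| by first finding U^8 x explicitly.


U is a rotation by theta = 11*pi/12
U^8 = rotation by 8*theta = 88*pi/12 = 16*pi/12 (mod 2*pi)
cos(16*pi/12) = -0.5000, sin(16*pi/12) = -0.8660
U^8 x = (-0.5000 * 8 - -0.8660 * 8, -0.8660 * 8 + -0.5000 * 8)
= (2.9282, -10.9282)
||U^8 x|| = sqrt(2.9282^2 + (-10.9282)^2) = sqrt(128.0000) = 11.3137

11.3137


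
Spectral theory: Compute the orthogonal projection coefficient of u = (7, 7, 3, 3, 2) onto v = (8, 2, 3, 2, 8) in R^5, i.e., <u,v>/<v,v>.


Computing <u,v> = 7*8 + 7*2 + 3*3 + 3*2 + 2*8 = 101
Computing <v,v> = 8^2 + 2^2 + 3^2 + 2^2 + 8^2 = 145
Projection coefficient = 101/145 = 0.6966

0.6966


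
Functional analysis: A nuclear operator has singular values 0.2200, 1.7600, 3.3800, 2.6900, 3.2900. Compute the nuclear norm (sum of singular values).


The nuclear norm is the sum of all singular values.
||T||_1 = 0.2200 + 1.7600 + 3.3800 + 2.6900 + 3.2900
= 11.3400

11.3400


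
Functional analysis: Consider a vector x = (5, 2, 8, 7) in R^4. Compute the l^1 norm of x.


The l^1 norm equals the sum of absolute values of all components.
||x||_1 = 5 + 2 + 8 + 7
= 22

22.0000


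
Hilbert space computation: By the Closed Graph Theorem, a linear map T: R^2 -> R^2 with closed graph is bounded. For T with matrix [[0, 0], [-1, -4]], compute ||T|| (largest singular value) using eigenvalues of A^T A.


A^T A = [[1, 4], [4, 16]]
trace(A^T A) = 17, det(A^T A) = 0
discriminant = 17^2 - 4*0 = 289
Largest eigenvalue of A^T A = (trace + sqrt(disc))/2 = 17.0000
||T|| = sqrt(17.0000) = 4.1231

4.1231


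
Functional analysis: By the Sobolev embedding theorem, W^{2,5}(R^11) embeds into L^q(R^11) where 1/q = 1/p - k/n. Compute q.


Using the Sobolev embedding formula: 1/q = 1/p - k/n
1/q = 1/5 - 2/11 = 1/55
q = 1/(1/55) = 55

55.0000


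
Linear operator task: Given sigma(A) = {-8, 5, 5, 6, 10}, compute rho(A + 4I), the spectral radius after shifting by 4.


Spectrum of A + 4I = {-4, 9, 9, 10, 14}
Spectral radius = max |lambda| over the shifted spectrum
= max(4, 9, 9, 10, 14) = 14

14


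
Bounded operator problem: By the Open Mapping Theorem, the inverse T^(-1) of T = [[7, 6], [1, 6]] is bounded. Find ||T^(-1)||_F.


det(T) = 7*6 - 6*1 = 36
T^(-1) = (1/36) * [[6, -6], [-1, 7]] = [[0.1667, -0.1667], [-0.0278, 0.1944]]
||T^(-1)||_F^2 = 0.1667^2 + (-0.1667)^2 + (-0.0278)^2 + 0.1944^2 = 0.0941
||T^(-1)||_F = sqrt(0.0941) = 0.3068

0.3068


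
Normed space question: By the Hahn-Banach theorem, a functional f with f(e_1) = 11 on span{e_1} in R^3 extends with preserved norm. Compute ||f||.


The norm of f is given by ||f|| = sup_{||x||=1} |f(x)|.
On span{e_1}, ||e_1|| = 1, so ||f|| = |f(e_1)| / ||e_1||
= |11| / 1 = 11.0000

11.0000


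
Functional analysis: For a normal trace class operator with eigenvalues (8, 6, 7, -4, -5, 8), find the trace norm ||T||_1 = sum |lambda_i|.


For a normal operator, singular values equal |eigenvalues|.
Trace norm = sum |lambda_i| = 8 + 6 + 7 + 4 + 5 + 8
= 38

38


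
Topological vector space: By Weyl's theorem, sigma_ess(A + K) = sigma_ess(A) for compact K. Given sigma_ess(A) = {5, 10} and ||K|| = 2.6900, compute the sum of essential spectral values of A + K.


By Weyl's theorem, the essential spectrum is invariant under compact perturbations.
sigma_ess(A + K) = sigma_ess(A) = {5, 10}
Sum = 5 + 10 = 15

15


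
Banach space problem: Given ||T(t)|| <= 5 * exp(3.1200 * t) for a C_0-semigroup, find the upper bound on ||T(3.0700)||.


||T(3.0700)|| <= 5 * exp(3.1200 * 3.0700)
= 5 * exp(9.5784)
= 5 * 14449.2819
= 72246.4097

72246.4097


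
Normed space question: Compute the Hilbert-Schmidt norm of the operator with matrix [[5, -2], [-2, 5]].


The Hilbert-Schmidt norm is sqrt(sum of squares of all entries).
Sum of squares = 5^2 + (-2)^2 + (-2)^2 + 5^2
= 25 + 4 + 4 + 25 = 58
||T||_HS = sqrt(58) = 7.6158

7.6158


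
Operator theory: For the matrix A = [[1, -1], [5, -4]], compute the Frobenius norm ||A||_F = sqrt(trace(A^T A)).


||A||_F^2 = sum a_ij^2
= 1^2 + (-1)^2 + 5^2 + (-4)^2
= 1 + 1 + 25 + 16 = 43
||A||_F = sqrt(43) = 6.5574

6.5574


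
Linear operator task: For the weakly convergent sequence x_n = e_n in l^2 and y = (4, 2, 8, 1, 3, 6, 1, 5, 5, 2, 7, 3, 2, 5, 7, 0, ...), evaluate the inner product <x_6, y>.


x_6 = e_6 is the standard basis vector with 1 in position 6.
<x_6, y> = y_6 = 6
As n -> infinity, <x_n, y> -> 0, confirming weak convergence of (x_n) to 0.

6


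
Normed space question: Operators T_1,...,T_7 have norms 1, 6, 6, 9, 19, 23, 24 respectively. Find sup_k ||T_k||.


By the Uniform Boundedness Principle, the supremum of norms is finite.
sup_k ||T_k|| = max(1, 6, 6, 9, 19, 23, 24) = 24

24


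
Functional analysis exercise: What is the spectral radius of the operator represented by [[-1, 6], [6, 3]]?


For a 2x2 matrix, eigenvalues satisfy lambda^2 - (trace)*lambda + det = 0
trace = -1 + 3 = 2
det = -1*3 - 6*6 = -39
discriminant = 2^2 - 4*(-39) = 160
spectral radius = max |eigenvalue| = 7.3246

7.3246


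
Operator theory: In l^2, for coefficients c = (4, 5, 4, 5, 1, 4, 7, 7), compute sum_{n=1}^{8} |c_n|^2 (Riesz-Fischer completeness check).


sum |c_n|^2 = 4^2 + 5^2 + 4^2 + 5^2 + 1^2 + 4^2 + 7^2 + 7^2
= 16 + 25 + 16 + 25 + 1 + 16 + 49 + 49
= 197

197


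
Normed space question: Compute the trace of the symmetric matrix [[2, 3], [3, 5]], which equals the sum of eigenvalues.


For a self-adjoint (symmetric) matrix, the eigenvalues are real.
The sum of eigenvalues equals the trace of the matrix.
trace = 2 + 5 = 7

7


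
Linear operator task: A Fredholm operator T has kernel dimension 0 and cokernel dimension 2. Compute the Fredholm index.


The Fredholm index is defined as ind(T) = dim(ker T) - dim(coker T)
= 0 - 2
= -2

-2


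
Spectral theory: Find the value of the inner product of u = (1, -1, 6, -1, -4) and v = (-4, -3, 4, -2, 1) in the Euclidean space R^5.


Computing the standard inner product <u, v> = sum u_i * v_i
= 1*-4 + -1*-3 + 6*4 + -1*-2 + -4*1
= -4 + 3 + 24 + 2 + -4
= 21

21


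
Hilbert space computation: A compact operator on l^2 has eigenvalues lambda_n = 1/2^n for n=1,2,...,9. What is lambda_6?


The eigenvalue formula gives lambda_6 = 1/2^6
= 1/64
= 0.0156

0.0156


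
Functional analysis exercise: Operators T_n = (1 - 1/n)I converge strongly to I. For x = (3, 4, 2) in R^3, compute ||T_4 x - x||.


T_4 x - x = (1 - 1/4)x - x = -x/4
||x|| = sqrt(29) = 5.3852
||T_4 x - x|| = ||x||/4 = 5.3852/4 = 1.3463

1.3463


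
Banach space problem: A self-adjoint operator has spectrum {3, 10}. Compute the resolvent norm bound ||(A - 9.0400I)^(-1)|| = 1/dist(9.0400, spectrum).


dist(9.0400, {3, 10}) = min(|9.0400 - 3|, |9.0400 - 10|)
= min(6.0400, 0.9600) = 0.9600
Resolvent bound = 1/0.9600 = 1.0417

1.0417


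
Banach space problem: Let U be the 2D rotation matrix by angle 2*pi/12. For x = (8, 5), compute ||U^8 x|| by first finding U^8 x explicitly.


U is a rotation by theta = 2*pi/12
U^8 = rotation by 8*theta = 16*pi/12
cos(16*pi/12) = -0.5000, sin(16*pi/12) = -0.8660
U^8 x = (-0.5000 * 8 - -0.8660 * 5, -0.8660 * 8 + -0.5000 * 5)
= (0.3301, -9.4282)
||U^8 x|| = sqrt(0.3301^2 + (-9.4282)^2) = sqrt(89.0000) = 9.4340

9.4340


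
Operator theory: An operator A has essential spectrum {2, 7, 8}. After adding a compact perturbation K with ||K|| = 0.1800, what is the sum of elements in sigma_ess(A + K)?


By Weyl's theorem, the essential spectrum is invariant under compact perturbations.
sigma_ess(A + K) = sigma_ess(A) = {2, 7, 8}
Sum = 2 + 7 + 8 = 17

17


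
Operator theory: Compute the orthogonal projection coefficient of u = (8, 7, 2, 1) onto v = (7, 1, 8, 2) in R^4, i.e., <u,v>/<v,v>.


Computing <u,v> = 8*7 + 7*1 + 2*8 + 1*2 = 81
Computing <v,v> = 7^2 + 1^2 + 8^2 + 2^2 = 118
Projection coefficient = 81/118 = 0.6864

0.6864


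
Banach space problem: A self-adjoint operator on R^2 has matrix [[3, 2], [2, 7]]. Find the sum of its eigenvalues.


For a self-adjoint (symmetric) matrix, the eigenvalues are real.
The sum of eigenvalues equals the trace of the matrix.
trace = 3 + 7 = 10

10


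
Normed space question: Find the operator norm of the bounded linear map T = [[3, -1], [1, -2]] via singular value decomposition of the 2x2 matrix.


A^T A = [[10, -5], [-5, 5]]
trace(A^T A) = 15, det(A^T A) = 25
discriminant = 15^2 - 4*25 = 125
Largest eigenvalue of A^T A = (trace + sqrt(disc))/2 = 13.0902
||T|| = sqrt(13.0902) = 3.6180

3.6180


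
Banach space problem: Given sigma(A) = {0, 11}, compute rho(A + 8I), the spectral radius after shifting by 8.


Spectrum of A + 8I = {8, 19}
Spectral radius = max |lambda| over the shifted spectrum
= max(8, 19) = 19

19


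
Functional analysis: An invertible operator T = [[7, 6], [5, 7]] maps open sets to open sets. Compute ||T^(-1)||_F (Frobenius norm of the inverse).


det(T) = 7*7 - 6*5 = 19
T^(-1) = (1/19) * [[7, -6], [-5, 7]] = [[0.3684, -0.3158], [-0.2632, 0.3684]]
||T^(-1)||_F^2 = 0.3684^2 + (-0.3158)^2 + (-0.2632)^2 + 0.3684^2 = 0.4404
||T^(-1)||_F = sqrt(0.4404) = 0.6637

0.6637


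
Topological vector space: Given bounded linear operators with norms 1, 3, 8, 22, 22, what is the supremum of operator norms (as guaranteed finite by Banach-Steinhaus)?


By the Uniform Boundedness Principle, the supremum of norms is finite.
sup_k ||T_k|| = max(1, 3, 8, 22, 22) = 22

22


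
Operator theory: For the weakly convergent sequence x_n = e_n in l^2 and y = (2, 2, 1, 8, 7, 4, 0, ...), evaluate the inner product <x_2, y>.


x_2 = e_2 is the standard basis vector with 1 in position 2.
<x_2, y> = y_2 = 2
As n -> infinity, <x_n, y> -> 0, confirming weak convergence of (x_n) to 0.

2


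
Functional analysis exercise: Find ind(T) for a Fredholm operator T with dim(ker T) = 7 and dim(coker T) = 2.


The Fredholm index is defined as ind(T) = dim(ker T) - dim(coker T)
= 7 - 2
= 5

5
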